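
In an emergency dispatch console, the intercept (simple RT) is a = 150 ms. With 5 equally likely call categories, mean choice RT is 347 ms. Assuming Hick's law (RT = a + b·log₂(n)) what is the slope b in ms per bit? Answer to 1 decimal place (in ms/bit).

log₂(5) = 2.3219 bits.
b = (RT − a)/log₂ n = (347 − 150) / 2.3219 = 84.843 ms/bit.

84.8 ms/bit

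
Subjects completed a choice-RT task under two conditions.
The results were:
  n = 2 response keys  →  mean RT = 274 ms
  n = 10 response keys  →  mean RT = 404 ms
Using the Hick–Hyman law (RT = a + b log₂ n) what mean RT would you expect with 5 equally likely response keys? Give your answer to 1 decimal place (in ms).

348.0 ms

Solve the two-equation system in a and b:
  b = (404 − 274) / (log₂ 10 − log₂ 2) = 130 / (3.3219 − 1) = 55.988 ms/bit
  a = 274 − 55.988 × 1 = 218.012 ms
Then RT(5) = 218.012 + 55.988 × log₂ 5 = 218.012 + 55.988 × 2.3219 ≈ 348.012 ms.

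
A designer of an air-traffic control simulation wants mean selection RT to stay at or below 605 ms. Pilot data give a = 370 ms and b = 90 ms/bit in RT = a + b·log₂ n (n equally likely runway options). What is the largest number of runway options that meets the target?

6

Set 370 + 90·log₂ n ≤ 605 → log₂ n ≤ (605 − 370)/90 = 2.6111.
So n ≤ 2^2.6111 = 6.110; the largest integer n is 6.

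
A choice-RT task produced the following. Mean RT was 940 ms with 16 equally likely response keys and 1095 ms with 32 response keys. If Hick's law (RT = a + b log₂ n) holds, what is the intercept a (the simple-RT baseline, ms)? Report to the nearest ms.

The slope on a log₂ axis is (1095 − 940) / (5 − 4) = 155 ms/bit.
a = RT₁ − b·log₂ n₁ = 940 − 155 × 4 = 320.000 ms.

320 ms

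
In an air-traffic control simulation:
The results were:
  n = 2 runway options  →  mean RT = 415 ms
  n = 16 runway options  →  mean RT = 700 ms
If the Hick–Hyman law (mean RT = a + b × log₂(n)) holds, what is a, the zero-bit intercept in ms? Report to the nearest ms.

320 ms

b = (RT₂ − RT₁)/(log₂ n₂ − log₂ n₁) = (700 − 415)/(4 − 1) = 95 ms/bit.
a = RT₁ − b·log₂ n₁ = 415 − 95 × 1 = 320.000 ms.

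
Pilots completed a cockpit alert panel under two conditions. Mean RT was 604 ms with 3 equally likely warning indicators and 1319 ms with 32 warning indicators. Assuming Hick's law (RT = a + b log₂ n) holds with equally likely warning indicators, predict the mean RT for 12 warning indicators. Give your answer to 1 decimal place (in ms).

RT is linear in log₂ n, so two points fix the line:
  b = (1319 − 604) / (log₂ 32 − log₂ 3) = 715 / (5 − 1.5850) = 209.368 ms/bit
  a = 604 − 209.368 × 1.5850 = 272.159 ms
Then RT(12) = 272.159 + 209.368 × log₂ 12 = 272.159 + 209.368 × 3.5850 ≈ 1022.736 ms.

1022.7 ms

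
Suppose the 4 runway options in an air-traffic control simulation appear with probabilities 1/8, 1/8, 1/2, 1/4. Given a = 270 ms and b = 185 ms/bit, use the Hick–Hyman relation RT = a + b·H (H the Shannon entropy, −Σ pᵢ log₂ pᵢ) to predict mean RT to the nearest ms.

594 ms

Each term −pᵢ log₂ pᵢ: 0.125·3 + 0.125·3 + 0.5·1 + 0.25·2; summed, H = 1.750 bits.
Mean RT = a + bH = 270 + 185·1.750 = 593.75 ms.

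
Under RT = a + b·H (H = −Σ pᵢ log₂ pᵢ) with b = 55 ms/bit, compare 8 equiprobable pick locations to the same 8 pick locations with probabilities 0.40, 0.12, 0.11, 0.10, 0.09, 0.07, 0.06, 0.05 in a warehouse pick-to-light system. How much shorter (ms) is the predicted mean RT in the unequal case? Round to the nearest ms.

Equiprobable entropy H₀ = log₂ 8 = 3.0000 bits.
Skewed entropy H = −Σ pᵢ log₂ pᵢ = 2.6192 bits.
ΔRT = b·(H₀ − H) = 55 × 0.3808 = 20.95 ms.

21 ms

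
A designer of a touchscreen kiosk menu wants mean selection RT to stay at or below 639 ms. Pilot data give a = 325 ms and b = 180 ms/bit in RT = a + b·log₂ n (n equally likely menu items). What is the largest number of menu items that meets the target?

3

Information budget: (639 − 325)/180 = 1.7444 bits, so n ≤ 2^1.7444 = 3.351 → at most 3.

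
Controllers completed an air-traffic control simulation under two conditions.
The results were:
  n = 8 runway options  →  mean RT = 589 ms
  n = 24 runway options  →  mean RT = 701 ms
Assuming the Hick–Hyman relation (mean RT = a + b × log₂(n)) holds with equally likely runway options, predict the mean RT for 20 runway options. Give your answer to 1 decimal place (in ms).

682.4 ms

With log₂ n on the abscissa the relation is linear; from the two conditions:
  b = (701 − 589) / (log₂ 24 − log₂ 8) = 112 / (4.5850 − 3) = 70.664 ms/bit
  a = 589 − 70.664 × 3 = 377.008 ms
Then RT(20) = 377.008 + 70.664 × log₂ 20 = 377.008 + 70.664 × 4.3219 ≈ 682.413 ms.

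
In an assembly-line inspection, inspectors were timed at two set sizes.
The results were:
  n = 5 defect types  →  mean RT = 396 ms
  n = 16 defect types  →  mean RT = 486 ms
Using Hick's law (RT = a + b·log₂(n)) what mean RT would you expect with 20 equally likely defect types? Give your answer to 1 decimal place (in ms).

503.3 ms

RT is linear in log₂ n, so two points fix the line:
  b = (486 − 396) / (log₂ 16 − log₂ 5) = 90 / (4 − 2.3219) = 53.633 ms/bit
  a = 396 − 53.633 × 2.3219 = 271.468 ms
Then RT(20) = 271.468 + 53.633 × log₂ 20 = 271.468 + 53.633 × 4.3219 ≈ 503.266 ms.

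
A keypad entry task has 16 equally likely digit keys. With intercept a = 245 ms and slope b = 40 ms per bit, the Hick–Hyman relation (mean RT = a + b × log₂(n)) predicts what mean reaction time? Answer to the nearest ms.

405 ms

log₂(16) = 4 bits, so RT = 245 + 40 × 4 ≈ 405.000 ms.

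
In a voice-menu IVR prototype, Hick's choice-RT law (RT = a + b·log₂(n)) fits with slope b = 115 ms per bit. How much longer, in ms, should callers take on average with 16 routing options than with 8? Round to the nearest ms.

115 ms

Only the slope matters, since a is common to both: ΔRT = b·log₂(n₂/n₁).
log₂(16) − log₂(8) = log₂(16/8) = log₂(2) = 1.
ΔRT = 115 × 1.0000 = 115.000 ms.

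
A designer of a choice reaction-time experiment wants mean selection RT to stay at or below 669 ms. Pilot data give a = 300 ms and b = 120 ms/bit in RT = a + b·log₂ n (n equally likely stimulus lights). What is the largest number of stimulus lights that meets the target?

8

120·log₂ n ≤ 669 − 300 = 369, giving log₂ n ≤ 3.0750 and n ≤ 8.427. The largest whole number is 8.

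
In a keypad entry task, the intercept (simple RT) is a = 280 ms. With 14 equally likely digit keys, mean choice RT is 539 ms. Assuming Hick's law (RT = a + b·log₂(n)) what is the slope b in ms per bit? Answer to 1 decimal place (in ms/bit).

b = (539 − 280) / log₂(14) = 259 / 3.8074 = 68.026 ms/bit.

68.0 ms/bit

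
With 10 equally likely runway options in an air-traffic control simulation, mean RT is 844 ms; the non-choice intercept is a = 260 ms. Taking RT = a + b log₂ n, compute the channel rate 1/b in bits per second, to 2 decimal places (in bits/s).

Choice component = 844 − 260 = 584 ms over log₂(10) = 3.3219 bits.
b = 584 / 3.3219 = 175.802 ms/bit, so 1/b = 5.688 bits/s.

5.69 bits/s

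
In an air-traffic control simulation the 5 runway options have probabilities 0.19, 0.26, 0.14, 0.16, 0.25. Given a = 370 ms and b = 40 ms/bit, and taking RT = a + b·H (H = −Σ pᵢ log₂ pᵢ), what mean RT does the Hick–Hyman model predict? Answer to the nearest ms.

461 ms

H = 0.19·log₂(1/0.19) + 0.26·log₂(1/0.26) + 0.14·log₂(1/0.14) + 0.16·log₂(1/0.16) + 0.25·log₂(1/0.25) = 2.2806 bits.
RT = 370 + 40 × 2.2806 = 461.23 ms.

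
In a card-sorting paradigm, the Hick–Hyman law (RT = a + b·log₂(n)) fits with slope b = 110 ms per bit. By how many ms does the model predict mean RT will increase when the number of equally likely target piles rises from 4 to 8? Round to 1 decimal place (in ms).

Only the slope matters, since a is common to both: ΔRT = b·log₂(n₂/n₁).
log₂(8) − log₂(4) = log₂(8/4) = log₂(2) = 1.
ΔRT = 110 × 1.0000 = 110.000 ms.

110.0 ms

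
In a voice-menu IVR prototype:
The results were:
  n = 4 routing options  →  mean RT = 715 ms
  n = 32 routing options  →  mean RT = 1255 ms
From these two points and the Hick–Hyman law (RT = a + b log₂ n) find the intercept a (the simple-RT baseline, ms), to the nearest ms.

355 ms

Slope: b = (1255 − 715) / (log₂ 32 − log₂ 4) = 540/3.0000 = 180 ms/bit.
Intercept: a = 715 − 180·log₂(4) = 355.000 ms.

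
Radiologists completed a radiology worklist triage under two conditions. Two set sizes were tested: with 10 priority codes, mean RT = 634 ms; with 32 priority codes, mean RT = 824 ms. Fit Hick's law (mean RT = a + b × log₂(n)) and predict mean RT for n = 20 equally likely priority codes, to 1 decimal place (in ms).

Fit slope and intercept:
  b = (824 − 634) / (log₂ 32 − log₂ 10) = 190 / (5 − 3.3219) = 113.225 ms/bit
  a = 634 − 113.225 × 3.3219 = 257.874 ms
Then RT(20) = 257.874 + 113.225 × log₂ 20 = 257.874 + 113.225 × 4.3219 ≈ 747.225 ms.

747.2 ms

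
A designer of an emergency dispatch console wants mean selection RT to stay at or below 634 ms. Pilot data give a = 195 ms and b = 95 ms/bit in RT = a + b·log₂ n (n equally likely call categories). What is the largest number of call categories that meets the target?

Set 195 + 95·log₂ n ≤ 634 → log₂ n ≤ (634 − 195)/95 = 4.6211.
So n ≤ 2^4.6211 = 24.608; the largest integer n is 24.

24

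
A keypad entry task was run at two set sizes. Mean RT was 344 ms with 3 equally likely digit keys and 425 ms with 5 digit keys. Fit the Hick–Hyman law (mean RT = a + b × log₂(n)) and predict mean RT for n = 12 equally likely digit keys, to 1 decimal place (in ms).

563.8 ms

With log₂ n on the abscissa the relation is linear; from the two conditions:
  b = (425 − 344) / (log₂ 5 − log₂ 3) = 81 / (2.3219 − 1.5850) = 109.910 ms/bit
  a = 344 − 109.910 × 1.5850 = 169.797 ms
Then RT(12) = 169.797 + 109.910 × log₂ 12 = 169.797 + 109.910 × 3.5850 ≈ 563.820 ms.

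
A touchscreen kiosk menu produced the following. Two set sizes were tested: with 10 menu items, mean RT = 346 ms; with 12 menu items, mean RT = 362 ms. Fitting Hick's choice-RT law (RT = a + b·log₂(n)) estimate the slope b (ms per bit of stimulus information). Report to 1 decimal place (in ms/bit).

60.8 ms/bit

The slope on a log₂ axis is (362 − 346) / (3.5850 − 3.3219) = 60.829 ms/bit.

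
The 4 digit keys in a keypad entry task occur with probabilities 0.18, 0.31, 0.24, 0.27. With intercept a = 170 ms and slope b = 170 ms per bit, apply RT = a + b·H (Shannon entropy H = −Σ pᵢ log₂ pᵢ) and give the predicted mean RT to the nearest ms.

505 ms

Entropy contributions −pᵢ log₂ pᵢ: 0.4453, 0.5238, 0.4941, 0.5100; sum H = 1.9733 bits.
RT = a + bH = 170 + 170·1.9733 = 505.45 ms.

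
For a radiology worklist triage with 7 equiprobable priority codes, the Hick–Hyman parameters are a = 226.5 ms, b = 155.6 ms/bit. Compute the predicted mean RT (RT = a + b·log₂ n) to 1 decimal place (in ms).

663.3 ms

log₂(7) = 2.8074 bits, so RT = 226.5 + 155.6 × 2.8074 ≈ 663.324 ms.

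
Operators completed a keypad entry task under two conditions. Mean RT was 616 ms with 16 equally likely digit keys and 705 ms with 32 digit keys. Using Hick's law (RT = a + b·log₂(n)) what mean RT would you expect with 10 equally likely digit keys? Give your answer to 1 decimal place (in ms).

555.7 ms

RT is linear in log₂ n, so two points fix the line:
  b = (705 − 616) / (log₂ 32 − log₂ 16) = 89 / (5 − 4) = 89.000 ms/bit
  a = 616 − 89.000 × 4 = 260.000 ms
Then RT(10) = 260.000 + 89.000 × log₂ 10 = 260.000 + 89.000 × 3.3219 ≈ 555.652 ms.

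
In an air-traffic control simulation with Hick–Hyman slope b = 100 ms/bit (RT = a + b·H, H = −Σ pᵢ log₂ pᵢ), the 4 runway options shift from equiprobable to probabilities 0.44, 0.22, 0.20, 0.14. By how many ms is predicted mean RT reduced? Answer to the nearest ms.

14 ms

Equiprobable entropy H₀ = log₂ 4 = 2.0000 bits.
Skewed entropy H = −Σ pᵢ log₂ pᵢ = 1.8632 bits.
ΔRT = b·(H₀ − H) = 100 × 0.1368 = 13.68 ms.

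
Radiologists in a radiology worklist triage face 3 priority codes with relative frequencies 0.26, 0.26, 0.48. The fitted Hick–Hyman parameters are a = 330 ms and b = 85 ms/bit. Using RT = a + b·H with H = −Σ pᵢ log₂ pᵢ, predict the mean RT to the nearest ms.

H = 0.26·log₂(1/0.26) + 0.26·log₂(1/0.26) + 0.48·log₂(1/0.48) = 1.5188 bits.
RT = 330 + 85 × 1.5188 = 459.10 ms.

459 ms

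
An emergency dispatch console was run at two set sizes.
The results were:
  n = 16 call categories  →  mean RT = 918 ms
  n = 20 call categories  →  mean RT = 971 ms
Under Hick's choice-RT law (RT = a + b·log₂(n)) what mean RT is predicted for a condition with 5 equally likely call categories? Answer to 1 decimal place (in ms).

Solve the two-equation system in a and b:
  b = (971 − 918) / (log₂ 20 − log₂ 16) = 53 / (4.3219 − 4) = 164.633 ms/bit
  a = 918 − 164.633 × 4 = 259.468 ms
Then RT(5) = 259.468 + 164.633 × log₂ 5 = 259.468 + 164.633 × 2.3219 ≈ 641.734 ms.

641.7 ms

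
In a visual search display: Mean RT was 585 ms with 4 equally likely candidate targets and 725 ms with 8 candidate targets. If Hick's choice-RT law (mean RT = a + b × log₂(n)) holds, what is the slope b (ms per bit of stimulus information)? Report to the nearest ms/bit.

140 ms/bit

Slope: b = (725 − 585) / (log₂ 8 − log₂ 4) = 140/1.0000 = 140 ms/bit.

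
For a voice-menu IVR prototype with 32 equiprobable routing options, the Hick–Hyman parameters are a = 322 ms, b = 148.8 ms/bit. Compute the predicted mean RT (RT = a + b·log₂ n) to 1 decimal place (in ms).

1066.0 ms

log₂(32) = 5 bits, so RT = 322 + 148.8 × 5 ≈ 1066.000 ms.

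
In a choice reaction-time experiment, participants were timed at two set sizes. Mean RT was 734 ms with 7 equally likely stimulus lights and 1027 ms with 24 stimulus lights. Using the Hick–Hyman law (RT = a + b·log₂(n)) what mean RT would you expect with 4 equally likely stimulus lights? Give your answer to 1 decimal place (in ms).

Fit slope and intercept:
  b = (1027 − 734) / (log₂ 24 − log₂ 7) = 293 / (4.5850 − 2.8074) = 164.828 ms/bit
  a = 734 − 164.828 × 2.8074 = 271.269 ms
Then RT(4) = 271.269 + 164.828 × log₂ 4 = 271.269 + 164.828 × 2 ≈ 600.925 ms.

600.9 ms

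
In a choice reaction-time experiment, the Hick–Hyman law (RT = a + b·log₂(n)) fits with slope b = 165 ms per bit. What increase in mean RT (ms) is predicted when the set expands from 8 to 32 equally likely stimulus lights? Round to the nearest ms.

ΔRT = (a + b log₂ n₂) − (a + b log₂ n₁) = b·(log₂ n₂ − log₂ n₁).
log₂(32) − log₂(8) = log₂(32/8) = log₂(4) = 2.
ΔRT = 165 × 2.0000 = 330.000 ms.

330 ms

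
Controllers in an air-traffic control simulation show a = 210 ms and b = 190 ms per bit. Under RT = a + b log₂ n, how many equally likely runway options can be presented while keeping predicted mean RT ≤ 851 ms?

10

Set 210 + 190·log₂ n ≤ 851 → log₂ n ≤ (851 − 210)/190 = 3.3737.
So n ≤ 2^3.3737 = 10.365; the largest integer n is 10.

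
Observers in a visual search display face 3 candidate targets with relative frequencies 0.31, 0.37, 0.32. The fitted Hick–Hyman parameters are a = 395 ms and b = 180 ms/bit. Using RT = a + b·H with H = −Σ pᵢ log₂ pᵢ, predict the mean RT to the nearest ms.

Entropy contributions −pᵢ log₂ pᵢ: 0.5238, 0.5307, 0.5260; sum H = 1.5806 bits.
RT = a + bH = 395 + 180·1.5806 = 679.50 ms.

680 ms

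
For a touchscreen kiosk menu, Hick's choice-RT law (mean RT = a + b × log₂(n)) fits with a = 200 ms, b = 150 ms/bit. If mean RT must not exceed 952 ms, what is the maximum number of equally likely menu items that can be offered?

Set 200 + 150·log₂ n ≤ 952 → log₂ n ≤ (952 − 200)/150 = 5.0133.
So n ≤ 2^5.0133 = 32.297; the largest integer n is 32.

32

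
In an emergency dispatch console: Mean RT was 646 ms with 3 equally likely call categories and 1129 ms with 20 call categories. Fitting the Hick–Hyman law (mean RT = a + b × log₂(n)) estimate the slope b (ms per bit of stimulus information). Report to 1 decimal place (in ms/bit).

b = (RT₂ − RT₁)/(log₂ n₂ − log₂ n₁) = (1129 − 646)/(4.3219 − 1.5850) = 176.473 ms/bit.

176.5 ms/bit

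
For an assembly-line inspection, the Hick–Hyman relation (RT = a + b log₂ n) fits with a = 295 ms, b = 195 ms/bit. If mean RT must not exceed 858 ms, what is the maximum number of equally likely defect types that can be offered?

7

Information budget: (858 − 295)/195 = 2.8872 bits, so n ≤ 2^2.8872 = 7.398 → at most 7.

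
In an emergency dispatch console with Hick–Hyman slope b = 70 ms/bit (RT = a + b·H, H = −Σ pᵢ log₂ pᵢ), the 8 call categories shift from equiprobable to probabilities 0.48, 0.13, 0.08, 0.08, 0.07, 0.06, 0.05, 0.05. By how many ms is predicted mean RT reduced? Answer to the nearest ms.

The RT saving is b·ΔH. Equiprobable H₀ = log₂(8) = 3.0000 bits; with the given probabilities H = 2.4182 bits.
b·(H₀ − H) = 70 × (3.0000 − 2.4182) = 40.73 ms.

41 ms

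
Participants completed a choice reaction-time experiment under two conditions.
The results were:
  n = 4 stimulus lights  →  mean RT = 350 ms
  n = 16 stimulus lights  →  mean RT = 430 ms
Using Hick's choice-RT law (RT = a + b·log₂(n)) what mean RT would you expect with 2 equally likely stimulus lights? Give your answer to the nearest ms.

With log₂ n on the abscissa the relation is linear; from the two conditions:
  b = (430 − 350) / (log₂ 16 − log₂ 4) = 80 / (4 − 2) = 40 ms/bit
  a = 350 − 40 × 2 = 270 ms
Then RT(2) = 270 + 40 × log₂ 2 = 270 + 40 × 1 ≈ 310.000 ms.

310 ms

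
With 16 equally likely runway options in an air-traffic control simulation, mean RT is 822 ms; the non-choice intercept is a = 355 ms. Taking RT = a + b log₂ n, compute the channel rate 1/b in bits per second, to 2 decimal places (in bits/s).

8.57 bits/s

Choice component = 822 − 355 = 467 ms over log₂(16) = 4 bits.
b = 467 / 4 = 116.750 ms/bit, so 1/b = 8.565 bits/s.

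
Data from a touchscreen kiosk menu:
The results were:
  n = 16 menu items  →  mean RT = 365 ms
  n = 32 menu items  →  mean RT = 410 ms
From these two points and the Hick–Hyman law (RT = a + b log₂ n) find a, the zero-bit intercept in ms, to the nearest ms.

Slope: b = (410 − 365) / (log₂ 32 − log₂ 16) = 45/1.0000 = 45 ms/bit.
Intercept: a = 365 − 45·log₂(16) = 185.000 ms.

185 ms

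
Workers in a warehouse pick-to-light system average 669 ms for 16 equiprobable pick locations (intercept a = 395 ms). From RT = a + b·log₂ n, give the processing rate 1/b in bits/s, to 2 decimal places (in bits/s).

Choice component = 669 − 395 = 274 ms over log₂(16) = 4 bits.
b = 274 / 4 = 68.500 ms/bit, so 1/b = 14.599 bits/s.

14.60 bits/s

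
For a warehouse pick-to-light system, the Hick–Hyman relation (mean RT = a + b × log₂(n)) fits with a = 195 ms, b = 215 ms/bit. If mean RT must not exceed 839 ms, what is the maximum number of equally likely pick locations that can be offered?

215·log₂ n ≤ 839 − 195 = 644, giving log₂ n ≤ 2.9953 and n ≤ 7.974. The largest whole number is 7.

7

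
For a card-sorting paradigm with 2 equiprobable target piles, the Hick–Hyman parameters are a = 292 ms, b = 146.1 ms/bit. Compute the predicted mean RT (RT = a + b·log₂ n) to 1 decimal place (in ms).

438.1 ms

log₂(2) = 1 bits, so RT = 292 + 146.1 × 1 ≈ 438.100 ms.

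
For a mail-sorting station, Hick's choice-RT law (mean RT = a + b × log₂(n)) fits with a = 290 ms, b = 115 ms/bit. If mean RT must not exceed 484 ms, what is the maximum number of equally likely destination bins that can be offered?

Information budget: (484 − 290)/115 = 1.6870 bits, so n ≤ 2^1.6870 = 3.220 → at most 3.

3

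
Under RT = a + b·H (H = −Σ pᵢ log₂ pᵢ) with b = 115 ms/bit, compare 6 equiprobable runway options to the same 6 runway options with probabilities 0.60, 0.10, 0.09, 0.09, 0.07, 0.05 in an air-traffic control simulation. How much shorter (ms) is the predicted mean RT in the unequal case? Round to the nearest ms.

Equiprobable entropy H₀ = log₂ 6 = 2.5850 bits.
Skewed entropy H = −Σ pᵢ log₂ pᵢ = 1.8843 bits.
ΔRT = b·(H₀ − H) = 115 × 0.7006 = 80.57 ms.

81 ms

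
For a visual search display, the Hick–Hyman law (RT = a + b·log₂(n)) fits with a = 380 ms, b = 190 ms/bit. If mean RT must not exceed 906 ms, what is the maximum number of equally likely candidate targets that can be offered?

Information budget: (906 − 380)/190 = 2.7684 bits, so n ≤ 2^2.7684 = 6.814 → at most 6.

6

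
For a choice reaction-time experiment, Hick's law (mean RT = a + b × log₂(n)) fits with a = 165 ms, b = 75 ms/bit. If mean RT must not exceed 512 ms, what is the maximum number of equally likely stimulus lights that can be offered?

24

Information budget: (512 − 165)/75 = 4.6267 bits, so n ≤ 2^4.6267 = 24.704 → at most 24.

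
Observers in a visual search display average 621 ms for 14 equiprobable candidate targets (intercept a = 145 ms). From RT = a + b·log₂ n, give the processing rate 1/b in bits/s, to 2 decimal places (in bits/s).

8.00 bits/s

b = (621 − 145)/log₂ 14 = 476/3.8074 = 125.021 ms per bit = 0.12502 s/bit; the reciprocal is 7.999 bits/s.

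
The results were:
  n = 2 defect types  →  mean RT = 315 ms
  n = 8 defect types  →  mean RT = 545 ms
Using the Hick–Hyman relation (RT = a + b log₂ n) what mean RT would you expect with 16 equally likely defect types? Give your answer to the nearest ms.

660 ms

With log₂ n on the abscissa the relation is linear; from the two conditions:
  b = (545 − 315) / (log₂ 8 − log₂ 2) = 230 / (3 − 1) = 115 ms/bit
  a = 315 − 115 × 1 = 200 ms
Then RT(16) = 200 + 115 × log₂ 16 = 200 + 115 × 4 ≈ 660.000 ms.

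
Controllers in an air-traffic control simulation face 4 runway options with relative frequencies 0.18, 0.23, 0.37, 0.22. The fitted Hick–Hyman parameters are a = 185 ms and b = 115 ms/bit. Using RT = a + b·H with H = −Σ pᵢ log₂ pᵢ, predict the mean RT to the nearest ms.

409 ms

H = 0.18·log₂(1/0.18) + 0.23·log₂(1/0.23) + 0.37·log₂(1/0.37) + 0.22·log₂(1/0.22) = 1.9443 bits.
RT = 185 + 115 × 1.9443 = 408.59 ms.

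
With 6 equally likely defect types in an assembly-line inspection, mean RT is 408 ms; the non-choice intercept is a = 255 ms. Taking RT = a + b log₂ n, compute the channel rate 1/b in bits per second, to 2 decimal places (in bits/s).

b = (408 − 255)/log₂ 6 = 153/2.5850 = 59.188 ms per bit = 0.05919 s/bit; the reciprocal is 16.895 bits/s.

16.90 bits/s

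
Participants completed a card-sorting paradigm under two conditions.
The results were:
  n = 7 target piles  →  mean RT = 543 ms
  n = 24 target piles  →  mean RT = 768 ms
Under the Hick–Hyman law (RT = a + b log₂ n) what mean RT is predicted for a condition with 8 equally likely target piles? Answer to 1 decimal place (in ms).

567.4 ms

Fit slope and intercept:
  b = (768 − 543) / (log₂ 24 − log₂ 7) = 225 / (4.5850 − 2.8074) = 126.575 ms/bit
  a = 543 − 126.575 × 2.8074 = 187.660 ms
Then RT(8) = 187.660 + 126.575 × log₂ 8 = 187.660 + 126.575 × 3 ≈ 567.384 ms.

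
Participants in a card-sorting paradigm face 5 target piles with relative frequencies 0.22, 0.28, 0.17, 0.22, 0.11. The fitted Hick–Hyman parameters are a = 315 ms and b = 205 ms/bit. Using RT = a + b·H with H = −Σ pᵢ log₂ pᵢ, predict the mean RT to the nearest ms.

Entropy contributions −pᵢ log₂ pᵢ: 0.4806, 0.5142, 0.4346, 0.4806, 0.3503; sum H = 2.2602 bits.
RT = a + bH = 315 + 205·2.2602 = 778.35 ms.

778 ms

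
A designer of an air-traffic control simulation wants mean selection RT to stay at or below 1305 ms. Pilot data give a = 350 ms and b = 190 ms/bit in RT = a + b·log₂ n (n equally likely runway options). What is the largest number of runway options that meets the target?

32

Information budget: (1305 − 350)/190 = 5.0263 bits, so n ≤ 2^5.0263 = 32.589 → at most 32.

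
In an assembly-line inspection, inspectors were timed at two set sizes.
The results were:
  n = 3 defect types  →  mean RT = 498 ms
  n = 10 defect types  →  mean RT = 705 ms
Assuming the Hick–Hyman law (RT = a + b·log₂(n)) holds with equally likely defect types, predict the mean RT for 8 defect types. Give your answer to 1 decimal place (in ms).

666.6 ms

With log₂ n on the abscissa the relation is linear; from the two conditions:
  b = (705 − 498) / (log₂ 10 − log₂ 3) = 207 / (3.3219 − 1.5850) = 119.173 ms/bit
  a = 498 − 119.173 × 1.5850 = 309.115 ms
Then RT(8) = 309.115 + 119.173 × log₂ 8 = 309.115 + 119.173 × 3 ≈ 666.635 ms.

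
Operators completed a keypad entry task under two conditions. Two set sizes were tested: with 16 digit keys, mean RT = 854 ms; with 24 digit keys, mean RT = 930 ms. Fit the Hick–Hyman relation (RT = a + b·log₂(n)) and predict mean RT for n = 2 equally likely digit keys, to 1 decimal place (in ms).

464.2 ms

Solve the two-equation system in a and b:
  b = (930 − 854) / (log₂ 24 − log₂ 16) = 76 / (4.5850 − 4) = 129.923 ms/bit
  a = 854 − 129.923 × 4 = 334.309 ms
Then RT(2) = 334.309 + 129.923 × log₂ 2 = 334.309 + 129.923 × 1 ≈ 464.231 ms.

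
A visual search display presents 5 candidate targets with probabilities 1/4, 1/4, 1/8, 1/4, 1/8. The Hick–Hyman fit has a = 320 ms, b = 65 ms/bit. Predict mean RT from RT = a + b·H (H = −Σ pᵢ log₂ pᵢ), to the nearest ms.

Each term −pᵢ log₂ pᵢ: 0.25·2 + 0.25·2 + 0.125·3 + 0.25·2 + 0.125·3; summed, H = 2.250 bits.
Mean RT = a + bH = 320 + 65·2.250 = 466.25 ms.

466 ms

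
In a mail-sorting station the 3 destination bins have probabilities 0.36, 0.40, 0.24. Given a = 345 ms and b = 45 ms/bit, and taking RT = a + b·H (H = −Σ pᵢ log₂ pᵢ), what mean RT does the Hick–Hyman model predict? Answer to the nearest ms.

Entropy contributions −pᵢ log₂ pᵢ: 0.5306, 0.5288, 0.4941; sum H = 1.5535 bits.
RT = a + bH = 345 + 45·1.5535 = 414.91 ms.

415 ms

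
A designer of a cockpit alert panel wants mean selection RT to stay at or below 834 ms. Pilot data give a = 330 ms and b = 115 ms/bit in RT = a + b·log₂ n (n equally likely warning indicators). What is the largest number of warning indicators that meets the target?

Set 330 + 115·log₂ n ≤ 834 → log₂ n ≤ (834 − 330)/115 = 4.3826.
So n ≤ 2^4.3826 = 20.859; the largest integer n is 20.

20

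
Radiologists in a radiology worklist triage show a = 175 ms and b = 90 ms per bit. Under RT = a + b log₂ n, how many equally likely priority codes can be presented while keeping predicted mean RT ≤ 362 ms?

4

Information budget: (362 − 175)/90 = 2.0778 bits, so n ≤ 2^2.0778 = 4.222 → at most 4.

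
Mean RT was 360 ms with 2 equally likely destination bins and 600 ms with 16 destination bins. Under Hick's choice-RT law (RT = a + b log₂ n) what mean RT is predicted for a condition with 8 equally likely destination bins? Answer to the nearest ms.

520 ms

Fit slope and intercept:
  b = (600 − 360) / (log₂ 16 − log₂ 2) = 240 / (4 − 1) = 80 ms/bit
  a = 360 − 80 × 1 = 280 ms
Then RT(8) = 280 + 80 × log₂ 8 = 280 + 80 × 3 ≈ 520.000 ms.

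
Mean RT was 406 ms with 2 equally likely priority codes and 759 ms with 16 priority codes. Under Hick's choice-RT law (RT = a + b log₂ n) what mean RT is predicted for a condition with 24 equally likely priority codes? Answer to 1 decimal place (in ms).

Solve the two-equation system in a and b:
  b = (759 − 406) / (log₂ 16 − log₂ 2) = 353 / (4 − 1) = 117.667 ms/bit
  a = 406 − 117.667 × 1 = 288.333 ms
Then RT(24) = 288.333 + 117.667 × log₂ 24 = 288.333 + 117.667 × 4.5850 ≈ 827.831 ms.

827.8 ms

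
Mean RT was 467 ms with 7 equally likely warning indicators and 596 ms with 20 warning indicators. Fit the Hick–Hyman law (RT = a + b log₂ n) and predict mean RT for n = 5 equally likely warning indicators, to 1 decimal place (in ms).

RT is linear in log₂ n, so two points fix the line:
  b = (596 − 467) / (log₂ 20 − log₂ 7) = 129 / (4.3219 − 2.8074) = 85.173 ms/bit
  a = 467 − 85.173 × 2.8074 = 227.891 ms
Then RT(5) = 227.891 + 85.173 × log₂ 5 = 227.891 + 85.173 × 2.3219 ≈ 425.655 ms.

425.7 ms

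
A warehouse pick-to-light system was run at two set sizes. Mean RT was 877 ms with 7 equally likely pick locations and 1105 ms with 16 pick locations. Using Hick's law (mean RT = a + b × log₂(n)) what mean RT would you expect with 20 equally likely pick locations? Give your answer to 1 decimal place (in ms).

With log₂ n on the abscissa the relation is linear; from the two conditions:
  b = (1105 − 877) / (log₂ 16 − log₂ 7) = 228 / (4 − 2.8074) = 191.172 ms/bit
  a = 877 − 191.172 × 2.8074 = 340.313 ms
Then RT(20) = 340.313 + 191.172 × log₂ 20 = 340.313 + 191.172 × 4.3219 ≈ 1166.544 ms.

1166.5 ms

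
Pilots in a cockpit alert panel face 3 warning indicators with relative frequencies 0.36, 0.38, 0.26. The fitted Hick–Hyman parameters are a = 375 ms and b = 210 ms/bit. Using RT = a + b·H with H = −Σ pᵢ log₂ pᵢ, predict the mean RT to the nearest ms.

H = 0.36·log₂(1/0.36) + 0.38·log₂(1/0.38) + 0.26·log₂(1/0.26) = 1.5664 bits.
RT = 375 + 210 × 1.5664 = 703.93 ms.

704 ms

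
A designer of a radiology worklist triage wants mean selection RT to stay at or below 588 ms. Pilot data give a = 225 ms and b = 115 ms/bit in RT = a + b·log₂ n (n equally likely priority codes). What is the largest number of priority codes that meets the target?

8

Set 225 + 115·log₂ n ≤ 588 → log₂ n ≤ (588 − 225)/115 = 3.1565.
So n ≤ 2^3.1565 = 8.917; the largest integer n is 8.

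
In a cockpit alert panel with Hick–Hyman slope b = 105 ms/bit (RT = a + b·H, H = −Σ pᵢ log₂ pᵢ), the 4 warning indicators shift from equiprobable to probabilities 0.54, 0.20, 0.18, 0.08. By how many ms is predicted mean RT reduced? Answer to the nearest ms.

Equiprobable entropy H₀ = log₂ 4 = 2.0000 bits.
Skewed entropy H = −Σ pᵢ log₂ pᵢ = 1.6812 bits.
ΔRT = b·(H₀ − H) = 105 × 0.3188 = 33.47 ms.

33 ms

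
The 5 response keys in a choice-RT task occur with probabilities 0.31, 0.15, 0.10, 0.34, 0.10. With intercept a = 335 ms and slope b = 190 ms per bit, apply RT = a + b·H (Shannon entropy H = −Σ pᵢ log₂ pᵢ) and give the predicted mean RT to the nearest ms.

Entropy contributions −pᵢ log₂ pᵢ: 0.5238, 0.4105, 0.3322, 0.5292, 0.3322; sum H = 2.1279 bits.
RT = a + bH = 335 + 190·2.1279 = 739.30 ms.

739 ms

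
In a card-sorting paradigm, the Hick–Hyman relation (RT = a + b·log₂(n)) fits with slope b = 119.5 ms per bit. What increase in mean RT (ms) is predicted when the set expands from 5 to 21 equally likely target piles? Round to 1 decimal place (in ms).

247.4 ms

The intercept a cancels: ΔRT = b·(log₂ n₂ − log₂ n₁) = b·log₂(n₂/n₁).
log₂(21) − log₂(5) = 4.3923 − 2.3219 = 2.0704.
ΔRT = 119.5 × 2.0704 = 247.412 ms.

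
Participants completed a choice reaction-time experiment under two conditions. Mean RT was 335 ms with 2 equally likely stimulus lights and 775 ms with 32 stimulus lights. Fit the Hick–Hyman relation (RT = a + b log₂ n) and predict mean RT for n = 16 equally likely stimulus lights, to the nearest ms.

Solve the two-equation system in a and b:
  b = (775 − 335) / (log₂ 32 − log₂ 2) = 440 / (5 − 1) = 110 ms/bit
  a = 335 − 110 × 1 = 225 ms
Then RT(16) = 225 + 110 × log₂ 16 = 225 + 110 × 4 ≈ 665.000 ms.

665 ms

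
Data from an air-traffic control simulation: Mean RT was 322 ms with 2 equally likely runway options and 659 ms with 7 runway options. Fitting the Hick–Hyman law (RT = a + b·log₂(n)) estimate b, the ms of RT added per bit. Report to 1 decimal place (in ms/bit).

b = (RT₂ − RT₁)/(log₂ n₂ − log₂ n₁) = (659 − 322)/(2.8074 − 1) = 186.460 ms/bit.

186.5 ms/bit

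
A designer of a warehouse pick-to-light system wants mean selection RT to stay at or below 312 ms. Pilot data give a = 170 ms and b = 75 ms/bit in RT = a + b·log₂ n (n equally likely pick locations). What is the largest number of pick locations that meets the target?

75·log₂ n ≤ 312 − 170 = 142, giving log₂ n ≤ 1.8933 and n ≤ 3.715. The largest whole number is 3.

3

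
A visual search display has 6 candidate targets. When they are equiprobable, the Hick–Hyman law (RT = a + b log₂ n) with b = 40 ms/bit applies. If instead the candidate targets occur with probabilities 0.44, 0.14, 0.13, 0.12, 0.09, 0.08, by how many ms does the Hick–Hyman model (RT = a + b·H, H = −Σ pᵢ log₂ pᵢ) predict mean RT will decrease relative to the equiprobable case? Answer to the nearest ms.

The RT saving is b·ΔH. Equiprobable H₀ = log₂(6) = 2.5850 bits; with the given probabilities H = 2.2721 bits.
b·(H₀ − H) = 40 × (2.5850 − 2.2721) = 12.51 ms.

13 ms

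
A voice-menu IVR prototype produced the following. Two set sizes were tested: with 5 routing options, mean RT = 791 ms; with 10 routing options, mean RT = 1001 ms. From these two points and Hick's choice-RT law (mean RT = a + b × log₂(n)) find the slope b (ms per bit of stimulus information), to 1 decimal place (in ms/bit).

Slope: b = (1001 − 791) / (log₂ 10 − log₂ 5) = 210/1.0000 = 210.000 ms/bit.

210.0 ms/bit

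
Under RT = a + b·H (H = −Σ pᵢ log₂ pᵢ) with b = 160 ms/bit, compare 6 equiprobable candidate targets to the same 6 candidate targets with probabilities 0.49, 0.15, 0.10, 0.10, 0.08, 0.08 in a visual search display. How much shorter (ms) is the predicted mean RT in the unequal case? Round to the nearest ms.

The RT saving is b·ΔH. Equiprobable H₀ = log₂(6) = 2.5850 bits; with the given probabilities H = 2.1622 bits.
b·(H₀ − H) = 160 × (2.5850 − 2.1622) = 67.64 ms.

68 ms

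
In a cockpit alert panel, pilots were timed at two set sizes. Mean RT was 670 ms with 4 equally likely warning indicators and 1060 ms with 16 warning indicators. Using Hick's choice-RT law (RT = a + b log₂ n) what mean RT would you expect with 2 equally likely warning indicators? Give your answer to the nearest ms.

Solve the two-equation system in a and b:
  b = (1060 − 670) / (log₂ 16 − log₂ 4) = 390 / (4 − 2) = 195 ms/bit
  a = 670 − 195 × 2 = 280 ms
Then RT(2) = 280 + 195 × log₂ 2 = 280 + 195 × 1 ≈ 475.000 ms.

475 ms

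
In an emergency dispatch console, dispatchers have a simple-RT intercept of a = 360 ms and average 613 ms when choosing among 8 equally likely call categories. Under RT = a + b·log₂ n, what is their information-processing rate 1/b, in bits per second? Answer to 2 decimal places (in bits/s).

11.86 bits/s

Choice component = 613 − 360 = 253 ms over log₂(8) = 3 bits.
b = 253 / 3 = 84.333 ms/bit, so 1/b = 11.858 bits/s.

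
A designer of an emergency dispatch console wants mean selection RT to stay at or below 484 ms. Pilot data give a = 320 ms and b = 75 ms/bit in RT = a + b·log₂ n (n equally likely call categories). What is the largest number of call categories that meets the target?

4

75·log₂ n ≤ 484 − 320 = 164, giving log₂ n ≤ 2.1867 and n ≤ 4.553. The largest whole number is 4.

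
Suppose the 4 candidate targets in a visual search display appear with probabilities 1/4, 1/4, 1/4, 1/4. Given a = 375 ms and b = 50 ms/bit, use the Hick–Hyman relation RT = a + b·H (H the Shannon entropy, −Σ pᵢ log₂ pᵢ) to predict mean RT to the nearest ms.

H = −Σ pᵢ log₂ pᵢ = 0.25·2 + 0.25·2 + 0.25·2 + 0.25·2 = 2.000 bits.
RT = 375 + 50 × 2.000 = 475.00 ms.

475 ms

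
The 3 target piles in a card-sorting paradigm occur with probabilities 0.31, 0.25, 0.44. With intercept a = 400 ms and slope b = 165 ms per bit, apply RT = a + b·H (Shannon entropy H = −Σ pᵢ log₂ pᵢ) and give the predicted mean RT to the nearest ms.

H = 0.31·log₂(1/0.31) + 0.25·log₂(1/0.25) + 0.44·log₂(1/0.44) = 1.5449 bits.
RT = 400 + 165 × 1.5449 = 654.92 ms.

655 ms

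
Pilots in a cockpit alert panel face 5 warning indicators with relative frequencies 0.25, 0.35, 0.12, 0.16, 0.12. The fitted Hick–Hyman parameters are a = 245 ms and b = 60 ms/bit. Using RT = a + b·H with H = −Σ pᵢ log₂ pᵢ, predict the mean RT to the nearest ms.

H = 0.25·log₂(1/0.25) + 0.35·log₂(1/0.35) + 0.12·log₂(1/0.12) + 0.16·log₂(1/0.16) + 0.12·log₂(1/0.12) = 2.1873 bits.
RT = 245 + 60 × 2.1873 = 376.24 ms.

376 ms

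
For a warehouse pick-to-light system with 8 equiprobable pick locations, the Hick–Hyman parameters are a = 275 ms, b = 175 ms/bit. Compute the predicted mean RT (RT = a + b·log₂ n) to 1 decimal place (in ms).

log₂(8) = 3 bits, so RT = 275 + 175 × 3 ≈ 800.000 ms.

800.0 ms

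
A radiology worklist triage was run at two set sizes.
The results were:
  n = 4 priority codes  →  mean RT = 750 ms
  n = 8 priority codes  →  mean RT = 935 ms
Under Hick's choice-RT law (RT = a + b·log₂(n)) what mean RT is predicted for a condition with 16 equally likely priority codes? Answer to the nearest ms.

1120 ms

RT is linear in log₂ n, so two points fix the line:
  b = (935 − 750) / (log₂ 8 − log₂ 4) = 185 / (3 − 2) = 185 ms/bit
  a = 750 − 185 × 2 = 380 ms
Then RT(16) = 380 + 185 × log₂ 16 = 380 + 185 × 4 ≈ 1120.000 ms.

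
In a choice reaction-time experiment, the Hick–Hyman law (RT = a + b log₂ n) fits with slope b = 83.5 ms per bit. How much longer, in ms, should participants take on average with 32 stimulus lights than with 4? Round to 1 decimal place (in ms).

ΔRT = (a + b log₂ n₂) − (a + b log₂ n₁) = b·(log₂ n₂ − log₂ n₁).
log₂(32) − log₂(4) = log₂(32/4) = log₂(8) = 3.
ΔRT = 83.5 × 3.0000 = 250.500 ms.

250.5 ms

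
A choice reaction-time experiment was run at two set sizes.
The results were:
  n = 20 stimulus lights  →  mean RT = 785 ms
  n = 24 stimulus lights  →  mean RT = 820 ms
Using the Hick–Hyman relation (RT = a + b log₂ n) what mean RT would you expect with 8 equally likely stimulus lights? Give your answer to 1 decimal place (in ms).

609.1 ms

Fit slope and intercept:
  b = (820 − 785) / (log₂ 24 − log₂ 20) = 35 / (4.5850 − 4.3219) = 133.062 ms/bit
  a = 785 − 133.062 × 4.3219 = 209.914 ms
Then RT(8) = 209.914 + 133.062 × log₂ 8 = 209.914 + 133.062 × 3 ≈ 609.101 ms.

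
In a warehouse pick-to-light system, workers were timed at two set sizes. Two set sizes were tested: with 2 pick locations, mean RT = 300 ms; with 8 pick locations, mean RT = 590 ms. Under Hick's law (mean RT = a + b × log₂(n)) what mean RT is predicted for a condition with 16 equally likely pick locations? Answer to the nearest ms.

735 ms

Fit slope and intercept:
  b = (590 − 300) / (log₂ 8 − log₂ 2) = 290 / (3 − 1) = 145 ms/bit
  a = 300 − 145 × 1 = 155 ms
Then RT(16) = 155 + 145 × log₂ 16 = 155 + 145 × 4 ≈ 735.000 ms.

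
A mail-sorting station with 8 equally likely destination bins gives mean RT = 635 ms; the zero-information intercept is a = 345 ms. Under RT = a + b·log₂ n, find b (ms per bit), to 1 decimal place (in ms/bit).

96.7 ms/bit

8 alternatives carry log₂ 8 = 3 bits; the choice cost is 635 − 345 = 290 ms, so b = 290/3 = 96.667 ms/bit.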